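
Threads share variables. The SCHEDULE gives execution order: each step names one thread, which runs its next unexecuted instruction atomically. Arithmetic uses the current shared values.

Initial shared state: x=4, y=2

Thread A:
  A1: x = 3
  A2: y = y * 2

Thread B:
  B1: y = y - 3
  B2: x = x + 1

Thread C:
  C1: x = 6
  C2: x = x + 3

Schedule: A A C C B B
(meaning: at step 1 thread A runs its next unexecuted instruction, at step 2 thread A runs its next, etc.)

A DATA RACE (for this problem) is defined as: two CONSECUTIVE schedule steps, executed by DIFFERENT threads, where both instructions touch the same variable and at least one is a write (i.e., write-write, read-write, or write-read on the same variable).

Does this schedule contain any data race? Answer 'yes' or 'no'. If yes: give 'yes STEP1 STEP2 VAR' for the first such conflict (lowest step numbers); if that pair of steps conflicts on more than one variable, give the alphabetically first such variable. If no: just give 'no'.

Answer: no

Derivation:
Steps 1,2: same thread (A). No race.
Steps 2,3: A(r=y,w=y) vs C(r=-,w=x). No conflict.
Steps 3,4: same thread (C). No race.
Steps 4,5: C(r=x,w=x) vs B(r=y,w=y). No conflict.
Steps 5,6: same thread (B). No race.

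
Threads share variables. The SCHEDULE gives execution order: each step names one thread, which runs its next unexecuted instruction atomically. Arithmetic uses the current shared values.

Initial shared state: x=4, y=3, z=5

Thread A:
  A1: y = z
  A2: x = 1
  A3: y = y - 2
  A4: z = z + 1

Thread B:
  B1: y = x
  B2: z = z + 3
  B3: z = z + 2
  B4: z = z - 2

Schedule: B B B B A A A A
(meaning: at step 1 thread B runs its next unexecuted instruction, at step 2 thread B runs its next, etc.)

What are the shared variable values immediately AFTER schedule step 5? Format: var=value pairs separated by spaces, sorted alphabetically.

Step 1: thread B executes B1 (y = x). Shared: x=4 y=4 z=5. PCs: A@0 B@1
Step 2: thread B executes B2 (z = z + 3). Shared: x=4 y=4 z=8. PCs: A@0 B@2
Step 3: thread B executes B3 (z = z + 2). Shared: x=4 y=4 z=10. PCs: A@0 B@3
Step 4: thread B executes B4 (z = z - 2). Shared: x=4 y=4 z=8. PCs: A@0 B@4
Step 5: thread A executes A1 (y = z). Shared: x=4 y=8 z=8. PCs: A@1 B@4

Answer: x=4 y=8 z=8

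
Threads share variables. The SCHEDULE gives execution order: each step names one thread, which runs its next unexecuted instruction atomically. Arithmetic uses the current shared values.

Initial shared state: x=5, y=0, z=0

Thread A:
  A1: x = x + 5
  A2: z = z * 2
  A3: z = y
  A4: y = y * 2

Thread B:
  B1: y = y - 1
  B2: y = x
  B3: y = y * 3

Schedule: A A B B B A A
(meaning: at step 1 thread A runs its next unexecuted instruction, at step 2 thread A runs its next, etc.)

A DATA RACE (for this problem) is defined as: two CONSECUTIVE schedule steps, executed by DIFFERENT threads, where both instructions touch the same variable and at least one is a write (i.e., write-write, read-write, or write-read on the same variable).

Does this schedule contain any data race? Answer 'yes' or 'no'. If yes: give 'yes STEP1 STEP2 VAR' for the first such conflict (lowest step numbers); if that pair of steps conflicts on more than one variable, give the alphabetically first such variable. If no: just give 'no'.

Answer: yes 5 6 y

Derivation:
Steps 1,2: same thread (A). No race.
Steps 2,3: A(r=z,w=z) vs B(r=y,w=y). No conflict.
Steps 3,4: same thread (B). No race.
Steps 4,5: same thread (B). No race.
Steps 5,6: B(y = y * 3) vs A(z = y). RACE on y (W-R).
Steps 6,7: same thread (A). No race.
First conflict at steps 5,6.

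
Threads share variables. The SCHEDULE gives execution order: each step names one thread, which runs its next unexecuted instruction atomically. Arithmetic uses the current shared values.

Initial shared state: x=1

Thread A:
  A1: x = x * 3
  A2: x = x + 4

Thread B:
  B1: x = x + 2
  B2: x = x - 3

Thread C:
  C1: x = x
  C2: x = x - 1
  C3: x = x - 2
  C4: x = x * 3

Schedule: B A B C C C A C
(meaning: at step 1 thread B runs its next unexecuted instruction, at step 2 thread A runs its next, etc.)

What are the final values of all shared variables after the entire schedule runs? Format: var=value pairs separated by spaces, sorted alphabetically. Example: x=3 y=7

Answer: x=21

Derivation:
Step 1: thread B executes B1 (x = x + 2). Shared: x=3. PCs: A@0 B@1 C@0
Step 2: thread A executes A1 (x = x * 3). Shared: x=9. PCs: A@1 B@1 C@0
Step 3: thread B executes B2 (x = x - 3). Shared: x=6. PCs: A@1 B@2 C@0
Step 4: thread C executes C1 (x = x). Shared: x=6. PCs: A@1 B@2 C@1
Step 5: thread C executes C2 (x = x - 1). Shared: x=5. PCs: A@1 B@2 C@2
Step 6: thread C executes C3 (x = x - 2). Shared: x=3. PCs: A@1 B@2 C@3
Step 7: thread A executes A2 (x = x + 4). Shared: x=7. PCs: A@2 B@2 C@3
Step 8: thread C executes C4 (x = x * 3). Shared: x=21. PCs: A@2 B@2 C@4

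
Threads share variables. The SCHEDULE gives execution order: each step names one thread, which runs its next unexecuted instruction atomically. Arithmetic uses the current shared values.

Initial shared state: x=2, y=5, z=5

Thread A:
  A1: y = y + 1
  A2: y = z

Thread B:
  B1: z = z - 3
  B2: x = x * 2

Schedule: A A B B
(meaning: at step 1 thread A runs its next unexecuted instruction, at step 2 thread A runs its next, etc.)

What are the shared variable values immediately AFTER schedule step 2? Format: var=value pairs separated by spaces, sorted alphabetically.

Answer: x=2 y=5 z=5

Derivation:
Step 1: thread A executes A1 (y = y + 1). Shared: x=2 y=6 z=5. PCs: A@1 B@0
Step 2: thread A executes A2 (y = z). Shared: x=2 y=5 z=5. PCs: A@2 B@0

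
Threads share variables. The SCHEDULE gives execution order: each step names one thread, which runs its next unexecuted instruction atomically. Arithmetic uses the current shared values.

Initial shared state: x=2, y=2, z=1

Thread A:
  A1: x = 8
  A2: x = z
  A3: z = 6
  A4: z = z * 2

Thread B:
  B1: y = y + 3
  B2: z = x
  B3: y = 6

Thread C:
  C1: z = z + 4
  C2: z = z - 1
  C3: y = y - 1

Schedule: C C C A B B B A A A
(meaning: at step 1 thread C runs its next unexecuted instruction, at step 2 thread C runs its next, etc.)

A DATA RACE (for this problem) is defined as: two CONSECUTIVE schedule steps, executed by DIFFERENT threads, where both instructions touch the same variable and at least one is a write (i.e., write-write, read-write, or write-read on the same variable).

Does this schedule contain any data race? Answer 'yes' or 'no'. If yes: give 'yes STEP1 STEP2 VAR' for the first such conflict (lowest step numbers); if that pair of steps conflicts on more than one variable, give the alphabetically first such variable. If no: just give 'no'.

Steps 1,2: same thread (C). No race.
Steps 2,3: same thread (C). No race.
Steps 3,4: C(r=y,w=y) vs A(r=-,w=x). No conflict.
Steps 4,5: A(r=-,w=x) vs B(r=y,w=y). No conflict.
Steps 5,6: same thread (B). No race.
Steps 6,7: same thread (B). No race.
Steps 7,8: B(r=-,w=y) vs A(r=z,w=x). No conflict.
Steps 8,9: same thread (A). No race.
Steps 9,10: same thread (A). No race.

Answer: no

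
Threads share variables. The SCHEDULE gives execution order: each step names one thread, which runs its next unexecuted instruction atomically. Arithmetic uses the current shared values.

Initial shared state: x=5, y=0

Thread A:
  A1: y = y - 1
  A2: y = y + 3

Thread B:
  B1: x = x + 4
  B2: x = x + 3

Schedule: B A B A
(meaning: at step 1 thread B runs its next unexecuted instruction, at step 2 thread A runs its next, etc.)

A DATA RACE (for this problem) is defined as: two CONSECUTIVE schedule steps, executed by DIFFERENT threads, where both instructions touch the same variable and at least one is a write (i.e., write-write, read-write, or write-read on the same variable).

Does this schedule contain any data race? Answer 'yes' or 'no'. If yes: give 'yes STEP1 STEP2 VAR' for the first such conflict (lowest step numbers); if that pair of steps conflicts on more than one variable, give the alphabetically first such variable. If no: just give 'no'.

Answer: no

Derivation:
Steps 1,2: B(r=x,w=x) vs A(r=y,w=y). No conflict.
Steps 2,3: A(r=y,w=y) vs B(r=x,w=x). No conflict.
Steps 3,4: B(r=x,w=x) vs A(r=y,w=y). No conflict.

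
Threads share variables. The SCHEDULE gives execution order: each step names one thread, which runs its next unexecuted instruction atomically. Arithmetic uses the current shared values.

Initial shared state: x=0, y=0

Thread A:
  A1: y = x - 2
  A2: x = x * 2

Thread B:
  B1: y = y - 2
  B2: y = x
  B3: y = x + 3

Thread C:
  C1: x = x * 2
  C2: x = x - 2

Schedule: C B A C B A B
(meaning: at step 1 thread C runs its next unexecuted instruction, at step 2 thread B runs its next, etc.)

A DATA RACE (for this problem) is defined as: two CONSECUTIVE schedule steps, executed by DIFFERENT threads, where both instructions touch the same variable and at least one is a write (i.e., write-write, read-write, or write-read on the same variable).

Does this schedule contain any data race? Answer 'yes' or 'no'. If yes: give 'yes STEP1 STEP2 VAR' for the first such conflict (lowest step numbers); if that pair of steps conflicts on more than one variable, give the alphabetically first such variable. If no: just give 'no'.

Steps 1,2: C(r=x,w=x) vs B(r=y,w=y). No conflict.
Steps 2,3: B(y = y - 2) vs A(y = x - 2). RACE on y (W-W).
Steps 3,4: A(y = x - 2) vs C(x = x - 2). RACE on x (R-W).
Steps 4,5: C(x = x - 2) vs B(y = x). RACE on x (W-R).
Steps 5,6: B(y = x) vs A(x = x * 2). RACE on x (R-W).
Steps 6,7: A(x = x * 2) vs B(y = x + 3). RACE on x (W-R).
First conflict at steps 2,3.

Answer: yes 2 3 y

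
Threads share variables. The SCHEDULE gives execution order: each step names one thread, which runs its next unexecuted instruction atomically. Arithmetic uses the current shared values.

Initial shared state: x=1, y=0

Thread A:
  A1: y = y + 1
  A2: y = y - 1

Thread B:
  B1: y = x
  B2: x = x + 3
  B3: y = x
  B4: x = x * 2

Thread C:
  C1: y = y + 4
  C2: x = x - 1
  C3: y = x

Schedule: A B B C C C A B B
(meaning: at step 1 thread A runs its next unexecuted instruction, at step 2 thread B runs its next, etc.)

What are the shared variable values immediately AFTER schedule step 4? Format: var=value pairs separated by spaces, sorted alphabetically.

Step 1: thread A executes A1 (y = y + 1). Shared: x=1 y=1. PCs: A@1 B@0 C@0
Step 2: thread B executes B1 (y = x). Shared: x=1 y=1. PCs: A@1 B@1 C@0
Step 3: thread B executes B2 (x = x + 3). Shared: x=4 y=1. PCs: A@1 B@2 C@0
Step 4: thread C executes C1 (y = y + 4). Shared: x=4 y=5. PCs: A@1 B@2 C@1

Answer: x=4 y=5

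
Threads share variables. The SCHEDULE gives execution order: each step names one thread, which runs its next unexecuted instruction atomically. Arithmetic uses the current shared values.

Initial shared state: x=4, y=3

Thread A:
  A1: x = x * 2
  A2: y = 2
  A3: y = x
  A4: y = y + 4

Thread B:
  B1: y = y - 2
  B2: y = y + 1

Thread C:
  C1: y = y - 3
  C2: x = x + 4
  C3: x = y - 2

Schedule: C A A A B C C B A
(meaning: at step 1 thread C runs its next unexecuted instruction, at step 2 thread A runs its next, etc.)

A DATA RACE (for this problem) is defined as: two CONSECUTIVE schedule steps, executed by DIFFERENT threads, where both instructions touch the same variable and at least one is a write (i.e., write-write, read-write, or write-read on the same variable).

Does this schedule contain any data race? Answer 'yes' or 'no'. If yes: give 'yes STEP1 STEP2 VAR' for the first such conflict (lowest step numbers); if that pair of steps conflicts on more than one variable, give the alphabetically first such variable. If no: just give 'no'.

Steps 1,2: C(r=y,w=y) vs A(r=x,w=x). No conflict.
Steps 2,3: same thread (A). No race.
Steps 3,4: same thread (A). No race.
Steps 4,5: A(y = x) vs B(y = y - 2). RACE on y (W-W).
Steps 5,6: B(r=y,w=y) vs C(r=x,w=x). No conflict.
Steps 6,7: same thread (C). No race.
Steps 7,8: C(x = y - 2) vs B(y = y + 1). RACE on y (R-W).
Steps 8,9: B(y = y + 1) vs A(y = y + 4). RACE on y (W-W).
First conflict at steps 4,5.

Answer: yes 4 5 y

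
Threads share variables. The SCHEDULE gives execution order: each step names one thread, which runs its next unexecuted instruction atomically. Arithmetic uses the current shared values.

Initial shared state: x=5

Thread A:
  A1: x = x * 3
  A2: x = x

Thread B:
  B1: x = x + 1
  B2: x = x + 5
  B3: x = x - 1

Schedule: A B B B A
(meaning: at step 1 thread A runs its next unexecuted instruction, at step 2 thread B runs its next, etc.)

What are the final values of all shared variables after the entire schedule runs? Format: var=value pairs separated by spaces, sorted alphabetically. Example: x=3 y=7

Answer: x=20

Derivation:
Step 1: thread A executes A1 (x = x * 3). Shared: x=15. PCs: A@1 B@0
Step 2: thread B executes B1 (x = x + 1). Shared: x=16. PCs: A@1 B@1
Step 3: thread B executes B2 (x = x + 5). Shared: x=21. PCs: A@1 B@2
Step 4: thread B executes B3 (x = x - 1). Shared: x=20. PCs: A@1 B@3
Step 5: thread A executes A2 (x = x). Shared: x=20. PCs: A@2 B@3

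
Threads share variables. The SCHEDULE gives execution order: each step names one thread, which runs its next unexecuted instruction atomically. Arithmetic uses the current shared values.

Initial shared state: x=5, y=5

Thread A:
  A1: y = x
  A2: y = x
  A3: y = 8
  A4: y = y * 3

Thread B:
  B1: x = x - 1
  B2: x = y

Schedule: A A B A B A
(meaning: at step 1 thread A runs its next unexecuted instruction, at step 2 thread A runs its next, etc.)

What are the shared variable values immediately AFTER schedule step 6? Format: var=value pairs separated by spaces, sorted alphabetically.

Answer: x=8 y=24

Derivation:
Step 1: thread A executes A1 (y = x). Shared: x=5 y=5. PCs: A@1 B@0
Step 2: thread A executes A2 (y = x). Shared: x=5 y=5. PCs: A@2 B@0
Step 3: thread B executes B1 (x = x - 1). Shared: x=4 y=5. PCs: A@2 B@1
Step 4: thread A executes A3 (y = 8). Shared: x=4 y=8. PCs: A@3 B@1
Step 5: thread B executes B2 (x = y). Shared: x=8 y=8. PCs: A@3 B@2
Step 6: thread A executes A4 (y = y * 3). Shared: x=8 y=24. PCs: A@4 B@2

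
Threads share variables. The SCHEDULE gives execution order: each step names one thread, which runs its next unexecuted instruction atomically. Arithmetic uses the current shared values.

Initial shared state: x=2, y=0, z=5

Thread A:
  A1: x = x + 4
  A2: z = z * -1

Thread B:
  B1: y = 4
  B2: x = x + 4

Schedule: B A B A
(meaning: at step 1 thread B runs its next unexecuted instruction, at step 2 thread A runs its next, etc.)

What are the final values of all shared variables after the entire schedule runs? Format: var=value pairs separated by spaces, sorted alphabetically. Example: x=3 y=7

Step 1: thread B executes B1 (y = 4). Shared: x=2 y=4 z=5. PCs: A@0 B@1
Step 2: thread A executes A1 (x = x + 4). Shared: x=6 y=4 z=5. PCs: A@1 B@1
Step 3: thread B executes B2 (x = x + 4). Shared: x=10 y=4 z=5. PCs: A@1 B@2
Step 4: thread A executes A2 (z = z * -1). Shared: x=10 y=4 z=-5. PCs: A@2 B@2

Answer: x=10 y=4 z=-5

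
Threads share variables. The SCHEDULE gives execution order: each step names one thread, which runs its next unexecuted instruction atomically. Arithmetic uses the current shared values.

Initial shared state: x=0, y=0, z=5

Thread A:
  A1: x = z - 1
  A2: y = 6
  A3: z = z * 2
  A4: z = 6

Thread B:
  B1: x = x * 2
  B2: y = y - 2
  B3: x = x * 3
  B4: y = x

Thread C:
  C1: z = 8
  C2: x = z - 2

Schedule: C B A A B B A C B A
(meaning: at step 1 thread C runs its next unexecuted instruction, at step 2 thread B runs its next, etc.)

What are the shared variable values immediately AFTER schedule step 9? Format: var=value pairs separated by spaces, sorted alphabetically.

Answer: x=14 y=14 z=16

Derivation:
Step 1: thread C executes C1 (z = 8). Shared: x=0 y=0 z=8. PCs: A@0 B@0 C@1
Step 2: thread B executes B1 (x = x * 2). Shared: x=0 y=0 z=8. PCs: A@0 B@1 C@1
Step 3: thread A executes A1 (x = z - 1). Shared: x=7 y=0 z=8. PCs: A@1 B@1 C@1
Step 4: thread A executes A2 (y = 6). Shared: x=7 y=6 z=8. PCs: A@2 B@1 C@1
Step 5: thread B executes B2 (y = y - 2). Shared: x=7 y=4 z=8. PCs: A@2 B@2 C@1
Step 6: thread B executes B3 (x = x * 3). Shared: x=21 y=4 z=8. PCs: A@2 B@3 C@1
Step 7: thread A executes A3 (z = z * 2). Shared: x=21 y=4 z=16. PCs: A@3 B@3 C@1
Step 8: thread C executes C2 (x = z - 2). Shared: x=14 y=4 z=16. PCs: A@3 B@3 C@2
Step 9: thread B executes B4 (y = x). Shared: x=14 y=14 z=16. PCs: A@3 B@4 C@2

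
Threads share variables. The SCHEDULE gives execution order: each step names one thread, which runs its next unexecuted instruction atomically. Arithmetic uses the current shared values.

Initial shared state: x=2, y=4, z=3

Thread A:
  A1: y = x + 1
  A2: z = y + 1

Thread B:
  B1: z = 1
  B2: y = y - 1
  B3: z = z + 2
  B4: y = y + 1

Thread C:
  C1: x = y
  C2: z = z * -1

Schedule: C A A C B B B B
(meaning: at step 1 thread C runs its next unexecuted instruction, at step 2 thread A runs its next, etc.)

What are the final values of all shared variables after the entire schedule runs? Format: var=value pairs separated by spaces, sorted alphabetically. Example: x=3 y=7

Answer: x=4 y=5 z=3

Derivation:
Step 1: thread C executes C1 (x = y). Shared: x=4 y=4 z=3. PCs: A@0 B@0 C@1
Step 2: thread A executes A1 (y = x + 1). Shared: x=4 y=5 z=3. PCs: A@1 B@0 C@1
Step 3: thread A executes A2 (z = y + 1). Shared: x=4 y=5 z=6. PCs: A@2 B@0 C@1
Step 4: thread C executes C2 (z = z * -1). Shared: x=4 y=5 z=-6. PCs: A@2 B@0 C@2
Step 5: thread B executes B1 (z = 1). Shared: x=4 y=5 z=1. PCs: A@2 B@1 C@2
Step 6: thread B executes B2 (y = y - 1). Shared: x=4 y=4 z=1. PCs: A@2 B@2 C@2
Step 7: thread B executes B3 (z = z + 2). Shared: x=4 y=4 z=3. PCs: A@2 B@3 C@2
Step 8: thread B executes B4 (y = y + 1). Shared: x=4 y=5 z=3. PCs: A@2 B@4 C@2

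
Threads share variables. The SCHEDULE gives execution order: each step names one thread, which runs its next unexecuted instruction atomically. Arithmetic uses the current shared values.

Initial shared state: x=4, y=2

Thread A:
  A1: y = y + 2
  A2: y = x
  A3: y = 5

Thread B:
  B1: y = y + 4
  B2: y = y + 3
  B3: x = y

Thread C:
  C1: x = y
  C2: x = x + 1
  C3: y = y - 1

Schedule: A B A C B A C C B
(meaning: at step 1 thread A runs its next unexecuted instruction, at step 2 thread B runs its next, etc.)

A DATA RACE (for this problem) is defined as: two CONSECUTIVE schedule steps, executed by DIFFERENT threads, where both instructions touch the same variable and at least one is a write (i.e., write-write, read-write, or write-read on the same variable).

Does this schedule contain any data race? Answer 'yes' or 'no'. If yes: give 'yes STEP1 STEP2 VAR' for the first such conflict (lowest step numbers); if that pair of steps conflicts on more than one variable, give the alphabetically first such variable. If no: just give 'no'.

Steps 1,2: A(y = y + 2) vs B(y = y + 4). RACE on y (W-W).
Steps 2,3: B(y = y + 4) vs A(y = x). RACE on y (W-W).
Steps 3,4: A(y = x) vs C(x = y). RACE on x (R-W), y (W-R). Multiple vars; alphabetically first is x.
Steps 4,5: C(x = y) vs B(y = y + 3). RACE on y (R-W).
Steps 5,6: B(y = y + 3) vs A(y = 5). RACE on y (W-W).
Steps 6,7: A(r=-,w=y) vs C(r=x,w=x). No conflict.
Steps 7,8: same thread (C). No race.
Steps 8,9: C(y = y - 1) vs B(x = y). RACE on y (W-R).
First conflict at steps 1,2.

Answer: yes 1 2 y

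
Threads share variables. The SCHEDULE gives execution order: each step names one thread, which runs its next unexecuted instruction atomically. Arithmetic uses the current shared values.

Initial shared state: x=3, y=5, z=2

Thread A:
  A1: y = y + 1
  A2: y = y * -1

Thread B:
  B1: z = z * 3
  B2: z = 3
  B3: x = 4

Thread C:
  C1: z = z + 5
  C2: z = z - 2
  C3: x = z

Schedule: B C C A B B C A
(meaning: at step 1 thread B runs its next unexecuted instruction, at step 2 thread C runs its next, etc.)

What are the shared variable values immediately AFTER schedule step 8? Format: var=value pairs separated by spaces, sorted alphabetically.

Step 1: thread B executes B1 (z = z * 3). Shared: x=3 y=5 z=6. PCs: A@0 B@1 C@0
Step 2: thread C executes C1 (z = z + 5). Shared: x=3 y=5 z=11. PCs: A@0 B@1 C@1
Step 3: thread C executes C2 (z = z - 2). Shared: x=3 y=5 z=9. PCs: A@0 B@1 C@2
Step 4: thread A executes A1 (y = y + 1). Shared: x=3 y=6 z=9. PCs: A@1 B@1 C@2
Step 5: thread B executes B2 (z = 3). Shared: x=3 y=6 z=3. PCs: A@1 B@2 C@2
Step 6: thread B executes B3 (x = 4). Shared: x=4 y=6 z=3. PCs: A@1 B@3 C@2
Step 7: thread C executes C3 (x = z). Shared: x=3 y=6 z=3. PCs: A@1 B@3 C@3
Step 8: thread A executes A2 (y = y * -1). Shared: x=3 y=-6 z=3. PCs: A@2 B@3 C@3

Answer: x=3 y=-6 z=3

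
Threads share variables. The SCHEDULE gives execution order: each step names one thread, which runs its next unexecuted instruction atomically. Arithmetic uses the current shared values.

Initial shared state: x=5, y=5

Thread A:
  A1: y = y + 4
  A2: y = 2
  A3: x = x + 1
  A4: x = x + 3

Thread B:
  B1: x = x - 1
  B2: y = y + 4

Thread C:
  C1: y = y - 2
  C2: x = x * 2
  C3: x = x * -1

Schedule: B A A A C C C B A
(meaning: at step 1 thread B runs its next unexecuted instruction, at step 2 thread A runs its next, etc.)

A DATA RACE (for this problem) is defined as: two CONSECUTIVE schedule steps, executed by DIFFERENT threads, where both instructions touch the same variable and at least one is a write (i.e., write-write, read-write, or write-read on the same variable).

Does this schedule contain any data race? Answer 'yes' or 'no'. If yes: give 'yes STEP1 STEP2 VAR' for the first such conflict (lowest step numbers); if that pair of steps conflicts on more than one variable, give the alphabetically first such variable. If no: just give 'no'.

Steps 1,2: B(r=x,w=x) vs A(r=y,w=y). No conflict.
Steps 2,3: same thread (A). No race.
Steps 3,4: same thread (A). No race.
Steps 4,5: A(r=x,w=x) vs C(r=y,w=y). No conflict.
Steps 5,6: same thread (C). No race.
Steps 6,7: same thread (C). No race.
Steps 7,8: C(r=x,w=x) vs B(r=y,w=y). No conflict.
Steps 8,9: B(r=y,w=y) vs A(r=x,w=x). No conflict.

Answer: no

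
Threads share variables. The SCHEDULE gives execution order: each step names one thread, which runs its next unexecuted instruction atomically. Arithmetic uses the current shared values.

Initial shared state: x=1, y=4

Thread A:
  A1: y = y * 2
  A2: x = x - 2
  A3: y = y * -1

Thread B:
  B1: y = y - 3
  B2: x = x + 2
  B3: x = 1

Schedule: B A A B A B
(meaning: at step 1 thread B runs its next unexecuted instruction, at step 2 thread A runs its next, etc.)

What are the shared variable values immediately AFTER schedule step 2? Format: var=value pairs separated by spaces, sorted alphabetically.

Step 1: thread B executes B1 (y = y - 3). Shared: x=1 y=1. PCs: A@0 B@1
Step 2: thread A executes A1 (y = y * 2). Shared: x=1 y=2. PCs: A@1 B@1

Answer: x=1 y=2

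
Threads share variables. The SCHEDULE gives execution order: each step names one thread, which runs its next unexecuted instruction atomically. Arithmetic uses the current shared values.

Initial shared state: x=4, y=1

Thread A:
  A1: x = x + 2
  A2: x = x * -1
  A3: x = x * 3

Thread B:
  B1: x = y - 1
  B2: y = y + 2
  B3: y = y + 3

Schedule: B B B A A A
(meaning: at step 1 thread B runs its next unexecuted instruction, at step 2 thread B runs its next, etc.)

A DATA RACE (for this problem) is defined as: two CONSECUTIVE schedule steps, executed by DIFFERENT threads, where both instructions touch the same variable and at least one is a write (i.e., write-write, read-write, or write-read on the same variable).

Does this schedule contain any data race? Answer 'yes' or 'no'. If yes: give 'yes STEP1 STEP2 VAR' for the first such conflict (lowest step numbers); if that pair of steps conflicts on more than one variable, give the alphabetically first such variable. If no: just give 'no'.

Answer: no

Derivation:
Steps 1,2: same thread (B). No race.
Steps 2,3: same thread (B). No race.
Steps 3,4: B(r=y,w=y) vs A(r=x,w=x). No conflict.
Steps 4,5: same thread (A). No race.
Steps 5,6: same thread (A). No race.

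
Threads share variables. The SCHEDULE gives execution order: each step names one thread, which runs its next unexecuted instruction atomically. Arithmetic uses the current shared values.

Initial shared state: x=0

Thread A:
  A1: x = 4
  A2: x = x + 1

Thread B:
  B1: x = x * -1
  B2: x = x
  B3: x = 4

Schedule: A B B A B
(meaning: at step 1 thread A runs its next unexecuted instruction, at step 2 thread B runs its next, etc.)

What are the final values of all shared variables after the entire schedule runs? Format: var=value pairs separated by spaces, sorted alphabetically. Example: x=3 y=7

Step 1: thread A executes A1 (x = 4). Shared: x=4. PCs: A@1 B@0
Step 2: thread B executes B1 (x = x * -1). Shared: x=-4. PCs: A@1 B@1
Step 3: thread B executes B2 (x = x). Shared: x=-4. PCs: A@1 B@2
Step 4: thread A executes A2 (x = x + 1). Shared: x=-3. PCs: A@2 B@2
Step 5: thread B executes B3 (x = 4). Shared: x=4. PCs: A@2 B@3

Answer: x=4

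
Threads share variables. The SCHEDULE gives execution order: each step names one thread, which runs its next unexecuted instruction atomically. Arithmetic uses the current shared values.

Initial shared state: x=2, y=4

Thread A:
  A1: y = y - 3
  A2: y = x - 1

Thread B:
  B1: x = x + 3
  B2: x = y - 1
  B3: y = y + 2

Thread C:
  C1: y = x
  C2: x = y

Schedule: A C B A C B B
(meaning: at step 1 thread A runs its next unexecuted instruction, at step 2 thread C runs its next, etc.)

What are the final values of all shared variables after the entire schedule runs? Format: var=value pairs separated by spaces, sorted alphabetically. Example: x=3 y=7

Answer: x=3 y=6

Derivation:
Step 1: thread A executes A1 (y = y - 3). Shared: x=2 y=1. PCs: A@1 B@0 C@0
Step 2: thread C executes C1 (y = x). Shared: x=2 y=2. PCs: A@1 B@0 C@1
Step 3: thread B executes B1 (x = x + 3). Shared: x=5 y=2. PCs: A@1 B@1 C@1
Step 4: thread A executes A2 (y = x - 1). Shared: x=5 y=4. PCs: A@2 B@1 C@1
Step 5: thread C executes C2 (x = y). Shared: x=4 y=4. PCs: A@2 B@1 C@2
Step 6: thread B executes B2 (x = y - 1). Shared: x=3 y=4. PCs: A@2 B@2 C@2
Step 7: thread B executes B3 (y = y + 2). Shared: x=3 y=6. PCs: A@2 B@3 C@2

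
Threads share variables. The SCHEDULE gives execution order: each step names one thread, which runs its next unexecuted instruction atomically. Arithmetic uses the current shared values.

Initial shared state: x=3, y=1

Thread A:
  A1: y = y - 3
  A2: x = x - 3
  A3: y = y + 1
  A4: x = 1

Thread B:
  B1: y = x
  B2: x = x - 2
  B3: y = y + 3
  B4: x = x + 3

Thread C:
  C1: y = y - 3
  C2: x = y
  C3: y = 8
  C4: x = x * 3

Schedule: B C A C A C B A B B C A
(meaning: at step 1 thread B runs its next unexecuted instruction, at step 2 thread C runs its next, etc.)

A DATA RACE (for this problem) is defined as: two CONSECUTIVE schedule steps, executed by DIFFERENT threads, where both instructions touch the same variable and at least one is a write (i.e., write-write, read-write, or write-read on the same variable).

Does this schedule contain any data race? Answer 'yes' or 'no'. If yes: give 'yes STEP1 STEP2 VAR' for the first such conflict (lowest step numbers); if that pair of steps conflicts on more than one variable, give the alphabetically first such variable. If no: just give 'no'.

Steps 1,2: B(y = x) vs C(y = y - 3). RACE on y (W-W).
Steps 2,3: C(y = y - 3) vs A(y = y - 3). RACE on y (W-W).
Steps 3,4: A(y = y - 3) vs C(x = y). RACE on y (W-R).
Steps 4,5: C(x = y) vs A(x = x - 3). RACE on x (W-W).
Steps 5,6: A(r=x,w=x) vs C(r=-,w=y). No conflict.
Steps 6,7: C(r=-,w=y) vs B(r=x,w=x). No conflict.
Steps 7,8: B(r=x,w=x) vs A(r=y,w=y). No conflict.
Steps 8,9: A(y = y + 1) vs B(y = y + 3). RACE on y (W-W).
Steps 9,10: same thread (B). No race.
Steps 10,11: B(x = x + 3) vs C(x = x * 3). RACE on x (W-W).
Steps 11,12: C(x = x * 3) vs A(x = 1). RACE on x (W-W).
First conflict at steps 1,2.

Answer: yes 1 2 y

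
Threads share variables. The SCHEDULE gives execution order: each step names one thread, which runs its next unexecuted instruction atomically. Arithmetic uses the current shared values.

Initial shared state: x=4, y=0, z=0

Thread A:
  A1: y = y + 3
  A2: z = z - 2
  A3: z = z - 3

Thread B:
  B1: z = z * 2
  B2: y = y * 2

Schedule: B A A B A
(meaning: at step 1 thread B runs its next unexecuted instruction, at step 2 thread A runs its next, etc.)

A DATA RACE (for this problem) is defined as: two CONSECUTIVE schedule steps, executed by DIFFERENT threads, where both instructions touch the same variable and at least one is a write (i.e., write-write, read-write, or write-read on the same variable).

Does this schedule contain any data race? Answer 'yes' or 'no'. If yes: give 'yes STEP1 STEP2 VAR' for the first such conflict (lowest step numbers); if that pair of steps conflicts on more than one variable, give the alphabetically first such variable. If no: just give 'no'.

Steps 1,2: B(r=z,w=z) vs A(r=y,w=y). No conflict.
Steps 2,3: same thread (A). No race.
Steps 3,4: A(r=z,w=z) vs B(r=y,w=y). No conflict.
Steps 4,5: B(r=y,w=y) vs A(r=z,w=z). No conflict.

Answer: no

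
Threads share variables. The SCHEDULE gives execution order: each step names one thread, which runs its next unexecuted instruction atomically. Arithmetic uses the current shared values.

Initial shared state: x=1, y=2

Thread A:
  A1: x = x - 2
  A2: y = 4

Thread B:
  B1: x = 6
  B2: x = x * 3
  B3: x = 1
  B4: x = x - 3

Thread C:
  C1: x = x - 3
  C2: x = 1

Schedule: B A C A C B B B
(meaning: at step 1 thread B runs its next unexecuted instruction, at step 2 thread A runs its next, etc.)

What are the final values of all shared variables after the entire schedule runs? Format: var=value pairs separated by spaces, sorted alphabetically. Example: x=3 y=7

Answer: x=-2 y=4

Derivation:
Step 1: thread B executes B1 (x = 6). Shared: x=6 y=2. PCs: A@0 B@1 C@0
Step 2: thread A executes A1 (x = x - 2). Shared: x=4 y=2. PCs: A@1 B@1 C@0
Step 3: thread C executes C1 (x = x - 3). Shared: x=1 y=2. PCs: A@1 B@1 C@1
Step 4: thread A executes A2 (y = 4). Shared: x=1 y=4. PCs: A@2 B@1 C@1
Step 5: thread C executes C2 (x = 1). Shared: x=1 y=4. PCs: A@2 B@1 C@2
Step 6: thread B executes B2 (x = x * 3). Shared: x=3 y=4. PCs: A@2 B@2 C@2
Step 7: thread B executes B3 (x = 1). Shared: x=1 y=4. PCs: A@2 B@3 C@2
Step 8: thread B executes B4 (x = x - 3). Shared: x=-2 y=4. PCs: A@2 B@4 C@2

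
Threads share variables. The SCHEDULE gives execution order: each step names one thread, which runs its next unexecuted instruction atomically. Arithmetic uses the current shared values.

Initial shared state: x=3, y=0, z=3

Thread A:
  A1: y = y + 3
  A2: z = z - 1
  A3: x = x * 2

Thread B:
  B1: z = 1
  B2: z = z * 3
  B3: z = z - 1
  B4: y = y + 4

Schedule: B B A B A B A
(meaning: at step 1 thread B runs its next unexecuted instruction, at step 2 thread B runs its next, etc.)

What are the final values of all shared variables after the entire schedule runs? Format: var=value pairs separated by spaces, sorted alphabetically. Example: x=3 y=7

Answer: x=6 y=7 z=1

Derivation:
Step 1: thread B executes B1 (z = 1). Shared: x=3 y=0 z=1. PCs: A@0 B@1
Step 2: thread B executes B2 (z = z * 3). Shared: x=3 y=0 z=3. PCs: A@0 B@2
Step 3: thread A executes A1 (y = y + 3). Shared: x=3 y=3 z=3. PCs: A@1 B@2
Step 4: thread B executes B3 (z = z - 1). Shared: x=3 y=3 z=2. PCs: A@1 B@3
Step 5: thread A executes A2 (z = z - 1). Shared: x=3 y=3 z=1. PCs: A@2 B@3
Step 6: thread B executes B4 (y = y + 4). Shared: x=3 y=7 z=1. PCs: A@2 B@4
Step 7: thread A executes A3 (x = x * 2). Shared: x=6 y=7 z=1. PCs: A@3 B@4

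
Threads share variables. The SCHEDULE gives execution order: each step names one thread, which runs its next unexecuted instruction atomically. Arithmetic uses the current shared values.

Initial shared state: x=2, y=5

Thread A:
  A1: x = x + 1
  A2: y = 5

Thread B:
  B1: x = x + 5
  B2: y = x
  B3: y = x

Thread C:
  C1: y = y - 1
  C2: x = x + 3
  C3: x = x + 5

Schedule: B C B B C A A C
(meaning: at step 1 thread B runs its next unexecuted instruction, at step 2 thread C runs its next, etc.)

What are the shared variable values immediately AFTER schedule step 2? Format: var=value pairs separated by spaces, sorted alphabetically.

Answer: x=7 y=4

Derivation:
Step 1: thread B executes B1 (x = x + 5). Shared: x=7 y=5. PCs: A@0 B@1 C@0
Step 2: thread C executes C1 (y = y - 1). Shared: x=7 y=4. PCs: A@0 B@1 C@1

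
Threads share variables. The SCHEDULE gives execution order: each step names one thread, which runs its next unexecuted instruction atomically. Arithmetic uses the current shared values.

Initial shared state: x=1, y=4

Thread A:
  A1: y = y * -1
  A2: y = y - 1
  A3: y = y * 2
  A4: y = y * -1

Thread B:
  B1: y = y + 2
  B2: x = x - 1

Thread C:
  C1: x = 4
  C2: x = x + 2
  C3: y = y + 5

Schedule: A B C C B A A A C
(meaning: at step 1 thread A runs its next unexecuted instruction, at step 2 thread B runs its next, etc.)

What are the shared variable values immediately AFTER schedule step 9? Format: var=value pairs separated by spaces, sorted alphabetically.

Answer: x=5 y=11

Derivation:
Step 1: thread A executes A1 (y = y * -1). Shared: x=1 y=-4. PCs: A@1 B@0 C@0
Step 2: thread B executes B1 (y = y + 2). Shared: x=1 y=-2. PCs: A@1 B@1 C@0
Step 3: thread C executes C1 (x = 4). Shared: x=4 y=-2. PCs: A@1 B@1 C@1
Step 4: thread C executes C2 (x = x + 2). Shared: x=6 y=-2. PCs: A@1 B@1 C@2
Step 5: thread B executes B2 (x = x - 1). Shared: x=5 y=-2. PCs: A@1 B@2 C@2
Step 6: thread A executes A2 (y = y - 1). Shared: x=5 y=-3. PCs: A@2 B@2 C@2
Step 7: thread A executes A3 (y = y * 2). Shared: x=5 y=-6. PCs: A@3 B@2 C@2
Step 8: thread A executes A4 (y = y * -1). Shared: x=5 y=6. PCs: A@4 B@2 C@2
Step 9: thread C executes C3 (y = y + 5). Shared: x=5 y=11. PCs: A@4 B@2 C@3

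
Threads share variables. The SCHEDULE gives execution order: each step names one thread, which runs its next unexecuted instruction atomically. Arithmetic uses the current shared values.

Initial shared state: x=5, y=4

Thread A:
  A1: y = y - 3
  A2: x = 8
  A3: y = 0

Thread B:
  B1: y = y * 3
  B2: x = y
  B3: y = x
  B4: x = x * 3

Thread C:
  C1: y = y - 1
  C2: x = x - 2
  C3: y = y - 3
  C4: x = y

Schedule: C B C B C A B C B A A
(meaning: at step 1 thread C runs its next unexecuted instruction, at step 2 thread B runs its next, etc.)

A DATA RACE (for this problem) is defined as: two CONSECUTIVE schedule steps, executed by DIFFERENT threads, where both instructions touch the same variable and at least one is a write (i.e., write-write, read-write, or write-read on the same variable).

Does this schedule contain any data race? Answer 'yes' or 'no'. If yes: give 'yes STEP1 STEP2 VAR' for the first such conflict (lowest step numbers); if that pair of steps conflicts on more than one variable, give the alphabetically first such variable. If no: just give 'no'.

Answer: yes 1 2 y

Derivation:
Steps 1,2: C(y = y - 1) vs B(y = y * 3). RACE on y (W-W).
Steps 2,3: B(r=y,w=y) vs C(r=x,w=x). No conflict.
Steps 3,4: C(x = x - 2) vs B(x = y). RACE on x (W-W).
Steps 4,5: B(x = y) vs C(y = y - 3). RACE on y (R-W).
Steps 5,6: C(y = y - 3) vs A(y = y - 3). RACE on y (W-W).
Steps 6,7: A(y = y - 3) vs B(y = x). RACE on y (W-W).
Steps 7,8: B(y = x) vs C(x = y). RACE on x (R-W), y (W-R). Multiple vars; alphabetically first is x.
Steps 8,9: C(x = y) vs B(x = x * 3). RACE on x (W-W).
Steps 9,10: B(x = x * 3) vs A(x = 8). RACE on x (W-W).
Steps 10,11: same thread (A). No race.
First conflict at steps 1,2.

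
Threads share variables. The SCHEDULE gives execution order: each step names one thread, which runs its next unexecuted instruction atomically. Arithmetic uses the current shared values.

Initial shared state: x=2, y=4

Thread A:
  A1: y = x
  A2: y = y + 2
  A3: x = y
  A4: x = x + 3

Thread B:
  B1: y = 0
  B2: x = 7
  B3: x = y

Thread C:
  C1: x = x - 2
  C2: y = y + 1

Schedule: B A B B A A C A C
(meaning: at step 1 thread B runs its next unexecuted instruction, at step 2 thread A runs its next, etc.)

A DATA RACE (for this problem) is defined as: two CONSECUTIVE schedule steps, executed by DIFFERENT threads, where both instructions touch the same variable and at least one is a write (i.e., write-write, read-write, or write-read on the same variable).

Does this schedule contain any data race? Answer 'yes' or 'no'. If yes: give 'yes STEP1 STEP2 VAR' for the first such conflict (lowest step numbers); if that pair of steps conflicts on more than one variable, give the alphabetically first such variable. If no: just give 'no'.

Answer: yes 1 2 y

Derivation:
Steps 1,2: B(y = 0) vs A(y = x). RACE on y (W-W).
Steps 2,3: A(y = x) vs B(x = 7). RACE on x (R-W).
Steps 3,4: same thread (B). No race.
Steps 4,5: B(x = y) vs A(y = y + 2). RACE on y (R-W).
Steps 5,6: same thread (A). No race.
Steps 6,7: A(x = y) vs C(x = x - 2). RACE on x (W-W).
Steps 7,8: C(x = x - 2) vs A(x = x + 3). RACE on x (W-W).
Steps 8,9: A(r=x,w=x) vs C(r=y,w=y). No conflict.
First conflict at steps 1,2.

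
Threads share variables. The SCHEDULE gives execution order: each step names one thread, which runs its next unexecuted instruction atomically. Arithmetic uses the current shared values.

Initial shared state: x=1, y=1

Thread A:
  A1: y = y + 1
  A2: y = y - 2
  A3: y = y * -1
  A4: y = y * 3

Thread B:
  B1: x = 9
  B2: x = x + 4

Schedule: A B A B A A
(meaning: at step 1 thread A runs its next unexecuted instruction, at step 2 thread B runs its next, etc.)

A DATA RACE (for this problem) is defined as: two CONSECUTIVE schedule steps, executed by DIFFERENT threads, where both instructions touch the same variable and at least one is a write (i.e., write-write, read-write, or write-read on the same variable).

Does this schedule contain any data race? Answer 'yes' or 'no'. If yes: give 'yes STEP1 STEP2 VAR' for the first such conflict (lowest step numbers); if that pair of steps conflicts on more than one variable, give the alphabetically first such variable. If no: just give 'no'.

Steps 1,2: A(r=y,w=y) vs B(r=-,w=x). No conflict.
Steps 2,3: B(r=-,w=x) vs A(r=y,w=y). No conflict.
Steps 3,4: A(r=y,w=y) vs B(r=x,w=x). No conflict.
Steps 4,5: B(r=x,w=x) vs A(r=y,w=y). No conflict.
Steps 5,6: same thread (A). No race.

Answer: no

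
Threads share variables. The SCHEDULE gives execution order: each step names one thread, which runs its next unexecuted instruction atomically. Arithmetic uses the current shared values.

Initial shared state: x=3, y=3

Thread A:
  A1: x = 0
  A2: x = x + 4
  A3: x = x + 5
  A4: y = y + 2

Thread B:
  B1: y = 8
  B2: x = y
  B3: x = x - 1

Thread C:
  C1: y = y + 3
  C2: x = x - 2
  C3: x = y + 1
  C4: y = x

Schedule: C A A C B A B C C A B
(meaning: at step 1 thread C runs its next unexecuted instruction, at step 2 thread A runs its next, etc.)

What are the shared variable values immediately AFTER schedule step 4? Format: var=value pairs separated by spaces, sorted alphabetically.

Step 1: thread C executes C1 (y = y + 3). Shared: x=3 y=6. PCs: A@0 B@0 C@1
Step 2: thread A executes A1 (x = 0). Shared: x=0 y=6. PCs: A@1 B@0 C@1
Step 3: thread A executes A2 (x = x + 4). Shared: x=4 y=6. PCs: A@2 B@0 C@1
Step 4: thread C executes C2 (x = x - 2). Shared: x=2 y=6. PCs: A@2 B@0 C@2

Answer: x=2 y=6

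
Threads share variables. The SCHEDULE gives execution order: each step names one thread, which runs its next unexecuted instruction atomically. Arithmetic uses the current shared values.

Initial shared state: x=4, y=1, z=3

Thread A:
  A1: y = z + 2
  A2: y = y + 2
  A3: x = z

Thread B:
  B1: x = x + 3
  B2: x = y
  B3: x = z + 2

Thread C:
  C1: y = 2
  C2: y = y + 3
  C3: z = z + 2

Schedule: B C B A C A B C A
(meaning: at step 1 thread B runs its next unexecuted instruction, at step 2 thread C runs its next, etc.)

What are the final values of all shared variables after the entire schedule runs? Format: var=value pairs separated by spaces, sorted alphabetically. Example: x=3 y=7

Answer: x=5 y=10 z=5

Derivation:
Step 1: thread B executes B1 (x = x + 3). Shared: x=7 y=1 z=3. PCs: A@0 B@1 C@0
Step 2: thread C executes C1 (y = 2). Shared: x=7 y=2 z=3. PCs: A@0 B@1 C@1
Step 3: thread B executes B2 (x = y). Shared: x=2 y=2 z=3. PCs: A@0 B@2 C@1
Step 4: thread A executes A1 (y = z + 2). Shared: x=2 y=5 z=3. PCs: A@1 B@2 C@1
Step 5: thread C executes C2 (y = y + 3). Shared: x=2 y=8 z=3. PCs: A@1 B@2 C@2
Step 6: thread A executes A2 (y = y + 2). Shared: x=2 y=10 z=3. PCs: A@2 B@2 C@2
Step 7: thread B executes B3 (x = z + 2). Shared: x=5 y=10 z=3. PCs: A@2 B@3 C@2
Step 8: thread C executes C3 (z = z + 2). Shared: x=5 y=10 z=5. PCs: A@2 B@3 C@3
Step 9: thread A executes A3 (x = z). Shared: x=5 y=10 z=5. PCs: A@3 B@3 C@3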